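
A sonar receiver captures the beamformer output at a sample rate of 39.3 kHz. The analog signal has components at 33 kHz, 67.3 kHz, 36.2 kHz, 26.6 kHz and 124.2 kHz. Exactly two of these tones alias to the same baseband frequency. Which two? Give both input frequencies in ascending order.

fs/2 = 19.65 kHz.
33 kHz > fs/2 = 19.65 kHz, folds to fs − 33 kHz = 6.3 kHz.
67.3 kHz mod fs = 28 kHz.
28 kHz > fs/2 = 19.65 kHz, folds to fs − 28 kHz = 11.3 kHz.
36.2 kHz > fs/2 = 19.65 kHz, folds to fs − 36.2 kHz = 3.1 kHz.
26.6 kHz > fs/2 = 19.65 kHz, folds to fs − 26.6 kHz = 12.7 kHz.
124.2 kHz mod fs = 6.3 kHz.
6.3 kHz ≤ fs/2 = 19.65 kHz, appears at 6.3 kHz.
33 kHz and 124.2 kHz both map to 6.3 kHz.

33 kHz, 124.2 kHz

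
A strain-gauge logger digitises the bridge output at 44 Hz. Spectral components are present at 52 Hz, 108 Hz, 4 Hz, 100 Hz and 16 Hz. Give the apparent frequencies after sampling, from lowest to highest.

fs/2 = 22 Hz.
52 Hz mod fs = 8 Hz.
8 Hz ≤ fs/2 = 22 Hz, appears at 8 Hz.
108 Hz mod fs = 20 Hz.
20 Hz ≤ fs/2 = 22 Hz, appears at 20 Hz.
4 Hz ≤ fs/2 = 22 Hz, passes unchanged.
100 Hz mod fs = 12 Hz.
12 Hz ≤ fs/2 = 22 Hz, appears at 12 Hz.
16 Hz ≤ fs/2 = 22 Hz, passes unchanged.
Distinct values: {4 Hz, 8 Hz, 12 Hz, 16 Hz, 20 Hz}.

4 Hz, 8 Hz, 12 Hz, 16 Hz, 20 Hz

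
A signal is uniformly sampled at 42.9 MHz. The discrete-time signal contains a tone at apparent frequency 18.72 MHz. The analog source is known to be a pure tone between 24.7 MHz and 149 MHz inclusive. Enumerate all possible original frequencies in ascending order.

Frequencies that alias to 18.72 MHz are k·fs ± 18.72 MHz for integer k ≥ 0.
k=0: 18.72 MHz.
k=1: 24.18 MHz, 61.62 MHz.
k=2: 67.08 MHz, 104.52 MHz.
k=3: 109.98 MHz, 147.42 MHz.
k=4: 152.88 MHz, 190.32 MHz.
Within [24.7 MHz, 149 MHz]: 61.62 MHz, 67.08 MHz, 104.52 MHz, 109.98 MHz, 147.42 MHz.

61.62 MHz, 67.08 MHz, 104.52 MHz, 109.98 MHz, 147.42 MHz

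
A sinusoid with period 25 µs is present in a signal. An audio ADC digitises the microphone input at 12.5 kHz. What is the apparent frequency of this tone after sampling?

2.5 kHz

T = 25 µs → f = 1/T = 40 kHz.
40 kHz mod fs = 2.5 kHz.
2.5 kHz ≤ fs/2 = 6.25 kHz, appears at 2.5 kHz.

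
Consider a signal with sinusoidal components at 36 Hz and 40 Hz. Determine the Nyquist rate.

Highest-frequency component: 40 Hz.
Nyquist rate = 2 × 40 Hz = 80 Hz.

80 Hz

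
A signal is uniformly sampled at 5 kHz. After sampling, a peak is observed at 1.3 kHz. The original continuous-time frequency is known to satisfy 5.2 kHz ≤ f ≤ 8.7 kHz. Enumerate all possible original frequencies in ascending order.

Frequencies that alias to 1.3 kHz are k·fs ± 1.3 kHz for integer k ≥ 0.
k=0: 1.3 kHz.
k=1: 3.7 kHz, 6.3 kHz.
k=2: 8.7 kHz, 11.3 kHz.
k=3: 13.7 kHz, 16.3 kHz.
Within [5.2 kHz, 8.7 kHz]: 6.3 kHz, 8.7 kHz.

6.3 kHz, 8.7 kHz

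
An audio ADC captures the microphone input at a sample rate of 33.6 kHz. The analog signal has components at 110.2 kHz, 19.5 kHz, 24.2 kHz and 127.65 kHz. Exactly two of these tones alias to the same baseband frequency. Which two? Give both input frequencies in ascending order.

fs/2 = 16.8 kHz.
110.2 kHz mod fs = 9.4 kHz.
9.4 kHz ≤ fs/2 = 16.8 kHz, appears at 9.4 kHz.
19.5 kHz > fs/2 = 16.8 kHz, folds to fs − 19.5 kHz = 14.1 kHz.
24.2 kHz > fs/2 = 16.8 kHz, folds to fs − 24.2 kHz = 9.4 kHz.
127.65 kHz mod fs = 26.85 kHz.
26.85 kHz > fs/2 = 16.8 kHz, folds to fs − 26.85 kHz = 6.75 kHz.
24.2 kHz and 110.2 kHz both map to 9.4 kHz.

24.2 kHz, 110.2 kHz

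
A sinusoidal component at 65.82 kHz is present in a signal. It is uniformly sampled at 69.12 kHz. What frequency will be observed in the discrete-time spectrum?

3.3 kHz

65.82 kHz > fs/2 = 34.56 kHz, folds to fs − 65.82 kHz = 3.3 kHz.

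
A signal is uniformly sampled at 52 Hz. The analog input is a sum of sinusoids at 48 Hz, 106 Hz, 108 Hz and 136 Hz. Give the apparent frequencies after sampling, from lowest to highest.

2 Hz, 4 Hz, 20 Hz

fs/2 = 26 Hz.
48 Hz > fs/2 = 26 Hz, folds to fs − 48 Hz = 4 Hz.
106 Hz mod fs = 2 Hz.
2 Hz ≤ fs/2 = 26 Hz, appears at 2 Hz.
108 Hz mod fs = 4 Hz.
4 Hz ≤ fs/2 = 26 Hz, appears at 4 Hz.
136 Hz mod fs = 32 Hz.
32 Hz > fs/2 = 26 Hz, folds to fs − 32 Hz = 20 Hz.
Distinct values: {2 Hz, 4 Hz, 20 Hz}.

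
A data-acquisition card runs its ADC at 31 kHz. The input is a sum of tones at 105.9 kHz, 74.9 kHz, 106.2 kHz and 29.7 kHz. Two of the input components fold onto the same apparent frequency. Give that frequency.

12.9 kHz

fs/2 = 15.5 kHz.
105.9 kHz mod fs = 12.9 kHz.
12.9 kHz ≤ fs/2 = 15.5 kHz, appears at 12.9 kHz.
74.9 kHz mod fs = 12.9 kHz.
12.9 kHz ≤ fs/2 = 15.5 kHz, appears at 12.9 kHz.
106.2 kHz mod fs = 13.2 kHz.
13.2 kHz ≤ fs/2 = 15.5 kHz, appears at 13.2 kHz.
29.7 kHz > fs/2 = 15.5 kHz, folds to fs − 29.7 kHz = 1.3 kHz.
74.9 kHz and 105.9 kHz both map to 12.9 kHz.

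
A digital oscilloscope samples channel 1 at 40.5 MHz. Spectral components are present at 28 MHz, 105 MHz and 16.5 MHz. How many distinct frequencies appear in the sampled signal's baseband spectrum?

2

fs/2 = 20.25 MHz.
28 MHz > fs/2 = 20.25 MHz, folds to fs − 28 MHz = 12.5 MHz.
105 MHz mod fs = 24 MHz.
24 MHz > fs/2 = 20.25 MHz, folds to fs − 24 MHz = 16.5 MHz.
16.5 MHz ≤ fs/2 = 20.25 MHz, passes unchanged.
Distinct values: {12.5 MHz, 16.5 MHz} → 2.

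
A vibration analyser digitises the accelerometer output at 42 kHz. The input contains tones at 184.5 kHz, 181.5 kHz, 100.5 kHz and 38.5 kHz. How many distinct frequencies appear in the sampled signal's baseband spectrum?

fs/2 = 21 kHz.
184.5 kHz mod fs = 16.5 kHz.
16.5 kHz ≤ fs/2 = 21 kHz, appears at 16.5 kHz.
181.5 kHz mod fs = 13.5 kHz.
13.5 kHz ≤ fs/2 = 21 kHz, appears at 13.5 kHz.
100.5 kHz mod fs = 16.5 kHz.
16.5 kHz ≤ fs/2 = 21 kHz, appears at 16.5 kHz.
38.5 kHz > fs/2 = 21 kHz, folds to fs − 38.5 kHz = 3.5 kHz.
Distinct values: {3.5 kHz, 13.5 kHz, 16.5 kHz} → 3.

3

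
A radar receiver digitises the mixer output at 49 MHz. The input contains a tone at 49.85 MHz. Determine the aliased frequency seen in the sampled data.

0.85 MHz

49.85 MHz mod fs = 0.85 MHz.
0.85 MHz ≤ fs/2 = 24.5 MHz, appears at 0.85 MHz.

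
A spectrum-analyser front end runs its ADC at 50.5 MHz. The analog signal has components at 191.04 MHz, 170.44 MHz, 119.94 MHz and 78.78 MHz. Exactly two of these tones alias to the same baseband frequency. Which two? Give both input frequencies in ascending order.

fs/2 = 25.25 MHz.
191.04 MHz mod fs = 39.54 MHz.
39.54 MHz > fs/2 = 25.25 MHz, folds to fs − 39.54 MHz = 10.96 MHz.
170.44 MHz mod fs = 18.94 MHz.
18.94 MHz ≤ fs/2 = 25.25 MHz, appears at 18.94 MHz.
119.94 MHz mod fs = 18.94 MHz.
18.94 MHz ≤ fs/2 = 25.25 MHz, appears at 18.94 MHz.
78.78 MHz mod fs = 28.28 MHz.
28.28 MHz > fs/2 = 25.25 MHz, folds to fs − 28.28 MHz = 22.22 MHz.
119.94 MHz and 170.44 MHz both map to 18.94 MHz.

119.94 MHz, 170.44 MHz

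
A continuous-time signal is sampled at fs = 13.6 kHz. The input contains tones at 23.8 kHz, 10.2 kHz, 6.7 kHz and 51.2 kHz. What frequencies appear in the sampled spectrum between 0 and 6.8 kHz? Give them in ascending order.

3.2 kHz, 3.4 kHz, 6.7 kHz

fs/2 = 6.8 kHz.
23.8 kHz mod fs = 10.2 kHz.
10.2 kHz > fs/2 = 6.8 kHz, folds to fs − 10.2 kHz = 3.4 kHz.
10.2 kHz > fs/2 = 6.8 kHz, folds to fs − 10.2 kHz = 3.4 kHz.
6.7 kHz ≤ fs/2 = 6.8 kHz, passes unchanged.
51.2 kHz mod fs = 10.4 kHz.
10.4 kHz > fs/2 = 6.8 kHz, folds to fs − 10.4 kHz = 3.2 kHz.
Distinct values: {3.2 kHz, 3.4 kHz, 6.7 kHz}.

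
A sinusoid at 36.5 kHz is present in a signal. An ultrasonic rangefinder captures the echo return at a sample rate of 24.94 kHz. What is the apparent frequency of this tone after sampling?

36.5 kHz mod fs = 11.56 kHz.
11.56 kHz ≤ fs/2 = 12.47 kHz, appears at 11.56 kHz.

11.56 kHz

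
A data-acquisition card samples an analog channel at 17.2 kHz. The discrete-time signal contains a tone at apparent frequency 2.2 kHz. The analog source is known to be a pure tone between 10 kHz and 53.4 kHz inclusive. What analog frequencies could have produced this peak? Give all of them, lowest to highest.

Frequencies that alias to 2.2 kHz are k·fs ± 2.2 kHz for integer k ≥ 0.
k=0: 2.2 kHz.
k=1: 15 kHz, 19.4 kHz.
k=2: 32.2 kHz, 36.6 kHz.
k=3: 49.4 kHz, 53.8 kHz.
k=4: 66.6 kHz, 71 kHz.
Within [10 kHz, 53.4 kHz]: 15 kHz, 19.4 kHz, 32.2 kHz, 36.6 kHz, 49.4 kHz.

15 kHz, 19.4 kHz, 32.2 kHz, 36.6 kHz, 49.4 kHz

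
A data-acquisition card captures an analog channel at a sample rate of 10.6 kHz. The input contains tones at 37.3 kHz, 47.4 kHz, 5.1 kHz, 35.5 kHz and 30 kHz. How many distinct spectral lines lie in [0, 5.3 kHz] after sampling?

4

fs/2 = 5.3 kHz.
37.3 kHz mod fs = 5.5 kHz.
5.5 kHz > fs/2 = 5.3 kHz, folds to fs − 5.5 kHz = 5.1 kHz.
47.4 kHz mod fs = 5 kHz.
5 kHz ≤ fs/2 = 5.3 kHz, appears at 5 kHz.
5.1 kHz ≤ fs/2 = 5.3 kHz, passes unchanged.
35.5 kHz mod fs = 3.7 kHz.
3.7 kHz ≤ fs/2 = 5.3 kHz, appears at 3.7 kHz.
30 kHz mod fs = 8.8 kHz.
8.8 kHz > fs/2 = 5.3 kHz, folds to fs − 8.8 kHz = 1.8 kHz.
Distinct values: {1.8 kHz, 3.7 kHz, 5 kHz, 5.1 kHz} → 4.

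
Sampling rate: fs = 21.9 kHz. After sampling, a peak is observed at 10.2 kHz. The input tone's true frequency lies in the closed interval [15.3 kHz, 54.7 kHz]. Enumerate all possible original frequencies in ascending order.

Frequencies that alias to 10.2 kHz are k·fs ± 10.2 kHz for integer k ≥ 0.
k=0: 10.2 kHz.
k=1: 11.7 kHz, 32.1 kHz.
k=2: 33.6 kHz, 54 kHz.
k=3: 55.5 kHz, 75.9 kHz.
Within [15.3 kHz, 54.7 kHz]: 32.1 kHz, 33.6 kHz, 54 kHz.

32.1 kHz, 33.6 kHz, 54 kHz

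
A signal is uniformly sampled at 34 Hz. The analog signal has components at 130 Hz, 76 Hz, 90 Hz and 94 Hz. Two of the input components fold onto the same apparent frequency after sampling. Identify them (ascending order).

76 Hz, 94 Hz

fs/2 = 17 Hz.
130 Hz mod fs = 28 Hz.
28 Hz > fs/2 = 17 Hz, folds to fs − 28 Hz = 6 Hz.
76 Hz mod fs = 8 Hz.
8 Hz ≤ fs/2 = 17 Hz, appears at 8 Hz.
90 Hz mod fs = 22 Hz.
22 Hz > fs/2 = 17 Hz, folds to fs − 22 Hz = 12 Hz.
94 Hz mod fs = 26 Hz.
26 Hz > fs/2 = 17 Hz, folds to fs − 26 Hz = 8 Hz.
76 Hz and 94 Hz both map to 8 Hz.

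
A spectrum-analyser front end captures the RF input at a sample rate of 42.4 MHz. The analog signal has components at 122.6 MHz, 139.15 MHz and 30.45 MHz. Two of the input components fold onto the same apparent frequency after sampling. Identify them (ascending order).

30.45 MHz, 139.15 MHz

fs/2 = 21.2 MHz.
122.6 MHz mod fs = 37.8 MHz.
37.8 MHz > fs/2 = 21.2 MHz, folds to fs − 37.8 MHz = 4.6 MHz.
139.15 MHz mod fs = 11.95 MHz.
11.95 MHz ≤ fs/2 = 21.2 MHz, appears at 11.95 MHz.
30.45 MHz > fs/2 = 21.2 MHz, folds to fs − 30.45 MHz = 11.95 MHz.
30.45 MHz and 139.15 MHz both map to 11.95 MHz.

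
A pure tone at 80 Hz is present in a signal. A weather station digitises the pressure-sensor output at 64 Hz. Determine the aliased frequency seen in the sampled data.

80 Hz mod fs = 16 Hz.
16 Hz ≤ fs/2 = 32 Hz, appears at 16 Hz.

16 Hz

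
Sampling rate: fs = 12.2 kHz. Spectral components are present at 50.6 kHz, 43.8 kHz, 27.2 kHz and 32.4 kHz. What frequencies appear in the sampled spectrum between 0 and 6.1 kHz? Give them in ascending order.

fs/2 = 6.1 kHz.
50.6 kHz mod fs = 1.8 kHz.
1.8 kHz ≤ fs/2 = 6.1 kHz, appears at 1.8 kHz.
43.8 kHz mod fs = 7.2 kHz.
7.2 kHz > fs/2 = 6.1 kHz, folds to fs − 7.2 kHz = 5 kHz.
27.2 kHz mod fs = 2.8 kHz.
2.8 kHz ≤ fs/2 = 6.1 kHz, appears at 2.8 kHz.
32.4 kHz mod fs = 8 kHz.
8 kHz > fs/2 = 6.1 kHz, folds to fs − 8 kHz = 4.2 kHz.
Distinct values: {1.8 kHz, 2.8 kHz, 4.2 kHz, 5 kHz}.

1.8 kHz, 2.8 kHz, 4.2 kHz, 5 kHz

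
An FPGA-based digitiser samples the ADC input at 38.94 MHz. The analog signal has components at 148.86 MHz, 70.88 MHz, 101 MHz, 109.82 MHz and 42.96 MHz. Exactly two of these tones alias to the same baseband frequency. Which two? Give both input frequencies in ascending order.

fs/2 = 19.47 MHz.
148.86 MHz mod fs = 32.04 MHz.
32.04 MHz > fs/2 = 19.47 MHz, folds to fs − 32.04 MHz = 6.9 MHz.
70.88 MHz mod fs = 31.94 MHz.
31.94 MHz > fs/2 = 19.47 MHz, folds to fs − 31.94 MHz = 7 MHz.
101 MHz mod fs = 23.12 MHz.
23.12 MHz > fs/2 = 19.47 MHz, folds to fs − 23.12 MHz = 15.82 MHz.
109.82 MHz mod fs = 31.94 MHz.
31.94 MHz > fs/2 = 19.47 MHz, folds to fs − 31.94 MHz = 7 MHz.
42.96 MHz mod fs = 4.02 MHz.
4.02 MHz ≤ fs/2 = 19.47 MHz, appears at 4.02 MHz.
70.88 MHz and 109.82 MHz both map to 7 MHz.

70.88 MHz, 109.82 MHz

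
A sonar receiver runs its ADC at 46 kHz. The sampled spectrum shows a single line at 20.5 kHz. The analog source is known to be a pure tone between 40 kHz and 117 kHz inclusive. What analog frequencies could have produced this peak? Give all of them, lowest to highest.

Frequencies that alias to 20.5 kHz are k·fs ± 20.5 kHz for integer k ≥ 0.
k=0: 20.5 kHz.
k=1: 25.5 kHz, 66.5 kHz.
k=2: 71.5 kHz, 112.5 kHz.
k=3: 117.5 kHz, 158.5 kHz.
Within [40 kHz, 117 kHz]: 66.5 kHz, 71.5 kHz, 112.5 kHz.

66.5 kHz, 71.5 kHz, 112.5 kHz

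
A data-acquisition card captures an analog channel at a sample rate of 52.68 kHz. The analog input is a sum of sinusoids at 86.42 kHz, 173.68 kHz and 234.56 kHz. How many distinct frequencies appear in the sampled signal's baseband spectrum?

3

fs/2 = 26.34 kHz.
86.42 kHz mod fs = 33.74 kHz.
33.74 kHz > fs/2 = 26.34 kHz, folds to fs − 33.74 kHz = 18.94 kHz.
173.68 kHz mod fs = 15.64 kHz.
15.64 kHz ≤ fs/2 = 26.34 kHz, appears at 15.64 kHz.
234.56 kHz mod fs = 23.84 kHz.
23.84 kHz ≤ fs/2 = 26.34 kHz, appears at 23.84 kHz.
Distinct values: {15.64 kHz, 18.94 kHz, 23.84 kHz} → 3.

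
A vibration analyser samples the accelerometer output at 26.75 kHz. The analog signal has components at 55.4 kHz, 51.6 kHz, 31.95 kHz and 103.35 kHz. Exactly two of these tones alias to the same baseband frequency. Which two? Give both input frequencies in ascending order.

fs/2 = 13.375 kHz.
55.4 kHz mod fs = 1.9 kHz.
1.9 kHz ≤ fs/2 = 13.375 kHz, appears at 1.9 kHz.
51.6 kHz mod fs = 24.85 kHz.
24.85 kHz > fs/2 = 13.375 kHz, folds to fs − 24.85 kHz = 1.9 kHz.
31.95 kHz mod fs = 5.2 kHz.
5.2 kHz ≤ fs/2 = 13.375 kHz, appears at 5.2 kHz.
103.35 kHz mod fs = 23.1 kHz.
23.1 kHz > fs/2 = 13.375 kHz, folds to fs − 23.1 kHz = 3.65 kHz.
51.6 kHz and 55.4 kHz both map to 1.9 kHz.

51.6 kHz, 55.4 kHz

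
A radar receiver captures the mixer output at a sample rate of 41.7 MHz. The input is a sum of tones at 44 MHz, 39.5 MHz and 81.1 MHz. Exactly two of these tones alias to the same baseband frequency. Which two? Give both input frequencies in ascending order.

44 MHz, 81.1 MHz

fs/2 = 20.85 MHz.
44 MHz mod fs = 2.3 MHz.
2.3 MHz ≤ fs/2 = 20.85 MHz, appears at 2.3 MHz.
39.5 MHz > fs/2 = 20.85 MHz, folds to fs − 39.5 MHz = 2.2 MHz.
81.1 MHz mod fs = 39.4 MHz.
39.4 MHz > fs/2 = 20.85 MHz, folds to fs − 39.4 MHz = 2.3 MHz.
44 MHz and 81.1 MHz both map to 2.3 MHz.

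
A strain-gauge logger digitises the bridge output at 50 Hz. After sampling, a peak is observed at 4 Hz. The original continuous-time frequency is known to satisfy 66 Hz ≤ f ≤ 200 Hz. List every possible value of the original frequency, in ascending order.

96 Hz, 104 Hz, 146 Hz, 154 Hz, 196 Hz

Frequencies that alias to 4 Hz are k·fs ± 4 Hz for integer k ≥ 0.
k=0: 4 Hz.
k=1: 46 Hz, 54 Hz.
k=2: 96 Hz, 104 Hz.
k=3: 146 Hz, 154 Hz.
k=4: 196 Hz, 204 Hz.
k=5: 246 Hz, 254 Hz.
Within [66 Hz, 200 Hz]: 96 Hz, 104 Hz, 146 Hz, 154 Hz, 196 Hz.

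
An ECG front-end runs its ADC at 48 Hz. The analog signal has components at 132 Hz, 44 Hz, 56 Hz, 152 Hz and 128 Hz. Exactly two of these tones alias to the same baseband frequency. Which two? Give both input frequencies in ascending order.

56 Hz, 152 Hz

fs/2 = 24 Hz.
132 Hz mod fs = 36 Hz.
36 Hz > fs/2 = 24 Hz, folds to fs − 36 Hz = 12 Hz.
44 Hz > fs/2 = 24 Hz, folds to fs − 44 Hz = 4 Hz.
56 Hz mod fs = 8 Hz.
8 Hz ≤ fs/2 = 24 Hz, appears at 8 Hz.
152 Hz mod fs = 8 Hz.
8 Hz ≤ fs/2 = 24 Hz, appears at 8 Hz.
128 Hz mod fs = 32 Hz.
32 Hz > fs/2 = 24 Hz, folds to fs − 32 Hz = 16 Hz.
56 Hz and 152 Hz both map to 8 Hz.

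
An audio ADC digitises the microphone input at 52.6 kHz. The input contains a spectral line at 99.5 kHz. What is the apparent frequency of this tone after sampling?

5.7 kHz

99.5 kHz mod fs = 46.9 kHz.
46.9 kHz > fs/2 = 26.3 kHz, folds to fs − 46.9 kHz = 5.7 kHz.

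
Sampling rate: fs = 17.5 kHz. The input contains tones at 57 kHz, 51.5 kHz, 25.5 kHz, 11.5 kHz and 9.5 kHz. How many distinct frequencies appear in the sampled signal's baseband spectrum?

fs/2 = 8.75 kHz.
57 kHz mod fs = 4.5 kHz.
4.5 kHz ≤ fs/2 = 8.75 kHz, appears at 4.5 kHz.
51.5 kHz mod fs = 16.5 kHz.
16.5 kHz > fs/2 = 8.75 kHz, folds to fs − 16.5 kHz = 1 kHz.
25.5 kHz mod fs = 8 kHz.
8 kHz ≤ fs/2 = 8.75 kHz, appears at 8 kHz.
11.5 kHz > fs/2 = 8.75 kHz, folds to fs − 11.5 kHz = 6 kHz.
9.5 kHz > fs/2 = 8.75 kHz, folds to fs − 9.5 kHz = 8 kHz.
Distinct values: {1 kHz, 4.5 kHz, 6 kHz, 8 kHz} → 4.

4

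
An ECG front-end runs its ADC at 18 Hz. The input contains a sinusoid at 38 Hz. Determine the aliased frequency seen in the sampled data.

2 Hz

38 Hz mod fs = 2 Hz.
2 Hz ≤ fs/2 = 9 Hz, appears at 2 Hz.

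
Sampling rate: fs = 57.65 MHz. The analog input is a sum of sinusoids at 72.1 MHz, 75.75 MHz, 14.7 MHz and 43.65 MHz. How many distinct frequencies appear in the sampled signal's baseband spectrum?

4

fs/2 = 28.825 MHz.
72.1 MHz mod fs = 14.45 MHz.
14.45 MHz ≤ fs/2 = 28.825 MHz, appears at 14.45 MHz.
75.75 MHz mod fs = 18.1 MHz.
18.1 MHz ≤ fs/2 = 28.825 MHz, appears at 18.1 MHz.
14.7 MHz ≤ fs/2 = 28.825 MHz, passes unchanged.
43.65 MHz > fs/2 = 28.825 MHz, folds to fs − 43.65 MHz = 14 MHz.
Distinct values: {14 MHz, 14.45 MHz, 14.7 MHz, 18.1 MHz} → 4.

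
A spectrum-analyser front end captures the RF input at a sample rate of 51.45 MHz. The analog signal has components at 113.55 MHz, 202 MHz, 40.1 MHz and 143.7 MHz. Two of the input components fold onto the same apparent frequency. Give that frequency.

fs/2 = 25.725 MHz.
113.55 MHz mod fs = 10.65 MHz.
10.65 MHz ≤ fs/2 = 25.725 MHz, appears at 10.65 MHz.
202 MHz mod fs = 47.65 MHz.
47.65 MHz > fs/2 = 25.725 MHz, folds to fs − 47.65 MHz = 3.8 MHz.
40.1 MHz > fs/2 = 25.725 MHz, folds to fs − 40.1 MHz = 11.35 MHz.
143.7 MHz mod fs = 40.8 MHz.
40.8 MHz > fs/2 = 25.725 MHz, folds to fs − 40.8 MHz = 10.65 MHz.
113.55 MHz and 143.7 MHz both map to 10.65 MHz.

10.65 MHz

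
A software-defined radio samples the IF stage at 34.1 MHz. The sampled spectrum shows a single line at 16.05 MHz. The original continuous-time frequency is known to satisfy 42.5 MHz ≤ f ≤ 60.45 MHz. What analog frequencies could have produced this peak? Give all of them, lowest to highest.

Frequencies that alias to 16.05 MHz are k·fs ± 16.05 MHz for integer k ≥ 0.
k=0: 16.05 MHz.
k=1: 18.05 MHz, 50.15 MHz.
k=2: 52.15 MHz, 84.25 MHz.
k=3: 86.25 MHz, 118.35 MHz.
Within [42.5 MHz, 60.45 MHz]: 50.15 MHz, 52.15 MHz.

50.15 MHz, 52.15 MHz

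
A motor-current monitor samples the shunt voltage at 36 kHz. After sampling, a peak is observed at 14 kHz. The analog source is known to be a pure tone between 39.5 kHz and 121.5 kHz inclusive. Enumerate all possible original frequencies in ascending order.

50 kHz, 58 kHz, 86 kHz, 94 kHz

Frequencies that alias to 14 kHz are k·fs ± 14 kHz for integer k ≥ 0.
k=0: 14 kHz.
k=1: 22 kHz, 50 kHz.
k=2: 58 kHz, 86 kHz.
k=3: 94 kHz, 122 kHz.
k=4: 130 kHz, 158 kHz.
Within [39.5 kHz, 121.5 kHz]: 50 kHz, 58 kHz, 86 kHz, 94 kHz.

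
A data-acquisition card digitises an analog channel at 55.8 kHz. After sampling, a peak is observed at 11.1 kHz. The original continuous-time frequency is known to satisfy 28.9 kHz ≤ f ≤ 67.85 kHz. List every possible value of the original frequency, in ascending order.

Frequencies that alias to 11.1 kHz are k·fs ± 11.1 kHz for integer k ≥ 0.
k=0: 11.1 kHz.
k=1: 44.7 kHz, 66.9 kHz.
k=2: 100.5 kHz, 122.7 kHz.
Within [28.9 kHz, 67.85 kHz]: 44.7 kHz, 66.9 kHz.

44.7 kHz, 66.9 kHz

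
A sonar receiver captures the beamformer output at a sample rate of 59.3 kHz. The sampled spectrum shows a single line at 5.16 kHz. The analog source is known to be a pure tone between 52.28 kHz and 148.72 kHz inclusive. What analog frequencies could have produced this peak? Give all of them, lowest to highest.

Frequencies that alias to 5.16 kHz are k·fs ± 5.16 kHz for integer k ≥ 0.
k=0: 5.16 kHz.
k=1: 54.14 kHz, 64.46 kHz.
k=2: 113.44 kHz, 123.76 kHz.
k=3: 172.74 kHz, 183.06 kHz.
Within [52.28 kHz, 148.72 kHz]: 54.14 kHz, 64.46 kHz, 113.44 kHz, 123.76 kHz.

54.14 kHz, 64.46 kHz, 113.44 kHz, 123.76 kHz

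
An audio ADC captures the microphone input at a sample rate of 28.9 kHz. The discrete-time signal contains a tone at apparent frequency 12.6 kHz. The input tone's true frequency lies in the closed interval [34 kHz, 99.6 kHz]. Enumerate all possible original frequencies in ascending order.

41.5 kHz, 45.2 kHz, 70.4 kHz, 74.1 kHz, 99.3 kHz

Frequencies that alias to 12.6 kHz are k·fs ± 12.6 kHz for integer k ≥ 0.
k=0: 12.6 kHz.
k=1: 16.3 kHz, 41.5 kHz.
k=2: 45.2 kHz, 70.4 kHz.
k=3: 74.1 kHz, 99.3 kHz.
k=4: 103 kHz, 128.2 kHz.
Within [34 kHz, 99.6 kHz]: 41.5 kHz, 45.2 kHz, 70.4 kHz, 74.1 kHz, 99.3 kHz.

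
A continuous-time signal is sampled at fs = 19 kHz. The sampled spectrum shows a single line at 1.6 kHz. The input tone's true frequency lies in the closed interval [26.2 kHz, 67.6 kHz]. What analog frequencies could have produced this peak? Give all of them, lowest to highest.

36.4 kHz, 39.6 kHz, 55.4 kHz, 58.6 kHz

Frequencies that alias to 1.6 kHz are k·fs ± 1.6 kHz for integer k ≥ 0.
k=0: 1.6 kHz.
k=1: 17.4 kHz, 20.6 kHz.
k=2: 36.4 kHz, 39.6 kHz.
k=3: 55.4 kHz, 58.6 kHz.
k=4: 74.4 kHz, 77.6 kHz.
Within [26.2 kHz, 67.6 kHz]: 36.4 kHz, 39.6 kHz, 55.4 kHz, 58.6 kHz.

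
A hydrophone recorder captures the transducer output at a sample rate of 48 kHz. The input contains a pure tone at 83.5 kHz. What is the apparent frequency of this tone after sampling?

12.5 kHz

83.5 kHz mod fs = 35.5 kHz.
35.5 kHz > fs/2 = 24 kHz, folds to fs − 35.5 kHz = 12.5 kHz.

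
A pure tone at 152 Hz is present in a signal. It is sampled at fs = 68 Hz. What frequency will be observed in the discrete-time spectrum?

16 Hz

152 Hz mod fs = 16 Hz.
16 Hz ≤ fs/2 = 34 Hz, appears at 16 Hz.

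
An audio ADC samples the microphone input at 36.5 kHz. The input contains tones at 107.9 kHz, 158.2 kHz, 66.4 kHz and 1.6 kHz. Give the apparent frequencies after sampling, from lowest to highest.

1.6 kHz, 6.6 kHz, 12.2 kHz

fs/2 = 18.25 kHz.
107.9 kHz mod fs = 34.9 kHz.
34.9 kHz > fs/2 = 18.25 kHz, folds to fs − 34.9 kHz = 1.6 kHz.
158.2 kHz mod fs = 12.2 kHz.
12.2 kHz ≤ fs/2 = 18.25 kHz, appears at 12.2 kHz.
66.4 kHz mod fs = 29.9 kHz.
29.9 kHz > fs/2 = 18.25 kHz, folds to fs − 29.9 kHz = 6.6 kHz.
1.6 kHz ≤ fs/2 = 18.25 kHz, passes unchanged.
Distinct values: {1.6 kHz, 6.6 kHz, 12.2 kHz}.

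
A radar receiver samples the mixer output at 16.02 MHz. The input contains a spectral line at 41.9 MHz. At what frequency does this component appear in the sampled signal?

6.16 MHz

41.9 MHz mod fs = 9.86 MHz.
9.86 MHz > fs/2 = 8.01 MHz, folds to fs − 9.86 MHz = 6.16 MHz.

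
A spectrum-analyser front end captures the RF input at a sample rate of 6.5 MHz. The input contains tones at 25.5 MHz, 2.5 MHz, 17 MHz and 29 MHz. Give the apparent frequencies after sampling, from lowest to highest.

0.5 MHz, 2.5 MHz, 3 MHz

fs/2 = 3.25 MHz.
25.5 MHz mod fs = 6 MHz.
6 MHz > fs/2 = 3.25 MHz, folds to fs − 6 MHz = 0.5 MHz.
2.5 MHz ≤ fs/2 = 3.25 MHz, passes unchanged.
17 MHz mod fs = 4 MHz.
4 MHz > fs/2 = 3.25 MHz, folds to fs − 4 MHz = 2.5 MHz.
29 MHz mod fs = 3 MHz.
3 MHz ≤ fs/2 = 3.25 MHz, appears at 3 MHz.
Distinct values: {0.5 MHz, 2.5 MHz, 3 MHz}.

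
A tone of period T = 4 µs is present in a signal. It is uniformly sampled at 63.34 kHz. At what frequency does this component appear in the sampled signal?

T = 4 µs → f = 1/T = 250 kHz.
250 kHz mod fs = 59.98 kHz.
59.98 kHz > fs/2 = 31.67 kHz, folds to fs − 59.98 kHz = 3.36 kHz.

3.36 kHz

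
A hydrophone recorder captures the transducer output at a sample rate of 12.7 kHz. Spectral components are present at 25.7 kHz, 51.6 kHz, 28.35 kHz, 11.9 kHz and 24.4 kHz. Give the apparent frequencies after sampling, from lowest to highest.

fs/2 = 6.35 kHz.
25.7 kHz mod fs = 0.3 kHz.
0.3 kHz ≤ fs/2 = 6.35 kHz, appears at 0.3 kHz.
51.6 kHz mod fs = 0.8 kHz.
0.8 kHz ≤ fs/2 = 6.35 kHz, appears at 0.8 kHz.
28.35 kHz mod fs = 2.95 kHz.
2.95 kHz ≤ fs/2 = 6.35 kHz, appears at 2.95 kHz.
11.9 kHz > fs/2 = 6.35 kHz, folds to fs − 11.9 kHz = 0.8 kHz.
24.4 kHz mod fs = 11.7 kHz.
11.7 kHz > fs/2 = 6.35 kHz, folds to fs − 11.7 kHz = 1 kHz.
Distinct values: {0.3 kHz, 0.8 kHz, 1 kHz, 2.95 kHz}.

0.3 kHz, 0.8 kHz, 1 kHz, 2.95 kHz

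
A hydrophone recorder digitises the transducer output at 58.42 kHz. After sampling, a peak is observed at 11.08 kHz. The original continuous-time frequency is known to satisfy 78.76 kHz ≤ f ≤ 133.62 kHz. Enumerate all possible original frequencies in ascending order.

105.76 kHz, 127.92 kHz

Frequencies that alias to 11.08 kHz are k·fs ± 11.08 kHz for integer k ≥ 0.
k=0: 11.08 kHz.
k=1: 47.34 kHz, 69.5 kHz.
k=2: 105.76 kHz, 127.92 kHz.
k=3: 164.18 kHz, 186.34 kHz.
Within [78.76 kHz, 133.62 kHz]: 105.76 kHz, 127.92 kHz.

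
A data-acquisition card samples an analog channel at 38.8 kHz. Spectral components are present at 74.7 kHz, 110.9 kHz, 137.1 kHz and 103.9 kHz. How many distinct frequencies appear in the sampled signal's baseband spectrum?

fs/2 = 19.4 kHz.
74.7 kHz mod fs = 35.9 kHz.
35.9 kHz > fs/2 = 19.4 kHz, folds to fs − 35.9 kHz = 2.9 kHz.
110.9 kHz mod fs = 33.3 kHz.
33.3 kHz > fs/2 = 19.4 kHz, folds to fs − 33.3 kHz = 5.5 kHz.
137.1 kHz mod fs = 20.7 kHz.
20.7 kHz > fs/2 = 19.4 kHz, folds to fs − 20.7 kHz = 18.1 kHz.
103.9 kHz mod fs = 26.3 kHz.
26.3 kHz > fs/2 = 19.4 kHz, folds to fs − 26.3 kHz = 12.5 kHz.
Distinct values: {2.9 kHz, 5.5 kHz, 12.5 kHz, 18.1 kHz} → 4.

4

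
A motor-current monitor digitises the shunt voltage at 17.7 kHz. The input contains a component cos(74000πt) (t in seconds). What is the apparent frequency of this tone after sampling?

1.6 kHz

ω = 74000π rad/s → f = ω/(2π) = 37000 Hz = 37 kHz.
37 kHz mod fs = 1.6 kHz.
1.6 kHz ≤ fs/2 = 8.85 kHz, appears at 1.6 kHz.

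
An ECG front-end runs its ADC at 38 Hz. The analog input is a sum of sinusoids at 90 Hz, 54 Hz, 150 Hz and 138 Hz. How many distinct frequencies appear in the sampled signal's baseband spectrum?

fs/2 = 19 Hz.
90 Hz mod fs = 14 Hz.
14 Hz ≤ fs/2 = 19 Hz, appears at 14 Hz.
54 Hz mod fs = 16 Hz.
16 Hz ≤ fs/2 = 19 Hz, appears at 16 Hz.
150 Hz mod fs = 36 Hz.
36 Hz > fs/2 = 19 Hz, folds to fs − 36 Hz = 2 Hz.
138 Hz mod fs = 24 Hz.
24 Hz > fs/2 = 19 Hz, folds to fs − 24 Hz = 14 Hz.
Distinct values: {2 Hz, 14 Hz, 16 Hz} → 3.

3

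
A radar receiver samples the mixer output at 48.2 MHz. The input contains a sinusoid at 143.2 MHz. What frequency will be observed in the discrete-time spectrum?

1.4 MHz

143.2 MHz mod fs = 46.8 MHz.
46.8 MHz > fs/2 = 24.1 MHz, folds to fs − 46.8 MHz = 1.4 MHz.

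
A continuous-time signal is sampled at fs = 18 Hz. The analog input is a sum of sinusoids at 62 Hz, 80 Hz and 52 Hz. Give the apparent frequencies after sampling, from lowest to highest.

fs/2 = 9 Hz.
62 Hz mod fs = 8 Hz.
8 Hz ≤ fs/2 = 9 Hz, appears at 8 Hz.
80 Hz mod fs = 8 Hz.
8 Hz ≤ fs/2 = 9 Hz, appears at 8 Hz.
52 Hz mod fs = 16 Hz.
16 Hz > fs/2 = 9 Hz, folds to fs − 16 Hz = 2 Hz.
Distinct values: {2 Hz, 8 Hz}.

2 Hz, 8 Hz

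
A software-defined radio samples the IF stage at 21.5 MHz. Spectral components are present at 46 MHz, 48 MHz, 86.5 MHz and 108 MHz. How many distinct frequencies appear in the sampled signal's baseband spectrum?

3

fs/2 = 10.75 MHz.
46 MHz mod fs = 3 MHz.
3 MHz ≤ fs/2 = 10.75 MHz, appears at 3 MHz.
48 MHz mod fs = 5 MHz.
5 MHz ≤ fs/2 = 10.75 MHz, appears at 5 MHz.
86.5 MHz mod fs = 0.5 MHz.
0.5 MHz ≤ fs/2 = 10.75 MHz, appears at 0.5 MHz.
108 MHz mod fs = 0.5 MHz.
0.5 MHz ≤ fs/2 = 10.75 MHz, appears at 0.5 MHz.
Distinct values: {0.5 MHz, 3 MHz, 5 MHz} → 3.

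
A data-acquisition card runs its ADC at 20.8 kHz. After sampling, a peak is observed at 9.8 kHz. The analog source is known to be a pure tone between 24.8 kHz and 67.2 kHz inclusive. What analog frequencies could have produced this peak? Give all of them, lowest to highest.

Frequencies that alias to 9.8 kHz are k·fs ± 9.8 kHz for integer k ≥ 0.
k=0: 9.8 kHz.
k=1: 11 kHz, 30.6 kHz.
k=2: 31.8 kHz, 51.4 kHz.
k=3: 52.6 kHz, 72.2 kHz.
k=4: 73.4 kHz, 93 kHz.
Within [24.8 kHz, 67.2 kHz]: 30.6 kHz, 31.8 kHz, 51.4 kHz, 52.6 kHz.

30.6 kHz, 31.8 kHz, 51.4 kHz, 52.6 kHz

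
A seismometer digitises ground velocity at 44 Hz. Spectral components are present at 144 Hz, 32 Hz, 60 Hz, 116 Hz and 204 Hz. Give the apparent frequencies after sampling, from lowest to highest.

fs/2 = 22 Hz.
144 Hz mod fs = 12 Hz.
12 Hz ≤ fs/2 = 22 Hz, appears at 12 Hz.
32 Hz > fs/2 = 22 Hz, folds to fs − 32 Hz = 12 Hz.
60 Hz mod fs = 16 Hz.
16 Hz ≤ fs/2 = 22 Hz, appears at 16 Hz.
116 Hz mod fs = 28 Hz.
28 Hz > fs/2 = 22 Hz, folds to fs − 28 Hz = 16 Hz.
204 Hz mod fs = 28 Hz.
28 Hz > fs/2 = 22 Hz, folds to fs − 28 Hz = 16 Hz.
Distinct values: {12 Hz, 16 Hz}.

12 Hz, 16 Hz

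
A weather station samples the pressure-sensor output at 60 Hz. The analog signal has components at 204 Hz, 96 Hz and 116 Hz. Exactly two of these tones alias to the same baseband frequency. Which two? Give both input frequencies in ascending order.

fs/2 = 30 Hz.
204 Hz mod fs = 24 Hz.
24 Hz ≤ fs/2 = 30 Hz, appears at 24 Hz.
96 Hz mod fs = 36 Hz.
36 Hz > fs/2 = 30 Hz, folds to fs − 36 Hz = 24 Hz.
116 Hz mod fs = 56 Hz.
56 Hz > fs/2 = 30 Hz, folds to fs − 56 Hz = 4 Hz.
96 Hz and 204 Hz both map to 24 Hz.

96 Hz, 204 Hz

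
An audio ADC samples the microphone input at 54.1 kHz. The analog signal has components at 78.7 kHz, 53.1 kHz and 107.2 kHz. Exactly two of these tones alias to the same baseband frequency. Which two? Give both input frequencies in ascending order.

53.1 kHz, 107.2 kHz

fs/2 = 27.05 kHz.
78.7 kHz mod fs = 24.6 kHz.
24.6 kHz ≤ fs/2 = 27.05 kHz, appears at 24.6 kHz.
53.1 kHz > fs/2 = 27.05 kHz, folds to fs − 53.1 kHz = 1 kHz.
107.2 kHz mod fs = 53.1 kHz.
53.1 kHz > fs/2 = 27.05 kHz, folds to fs − 53.1 kHz = 1 kHz.
53.1 kHz and 107.2 kHz both map to 1 kHz.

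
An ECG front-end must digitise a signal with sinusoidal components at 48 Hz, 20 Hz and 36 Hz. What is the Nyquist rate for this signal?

96 Hz

Highest-frequency component: 48 Hz.
Nyquist rate = 2 × 48 Hz = 96 Hz.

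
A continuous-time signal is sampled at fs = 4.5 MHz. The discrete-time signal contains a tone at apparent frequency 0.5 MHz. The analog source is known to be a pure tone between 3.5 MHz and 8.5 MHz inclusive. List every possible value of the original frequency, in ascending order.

4 MHz, 5 MHz, 8.5 MHz

Frequencies that alias to 0.5 MHz are k·fs ± 0.5 MHz for integer k ≥ 0.
k=0: 0.5 MHz.
k=1: 4 MHz, 5 MHz.
k=2: 8.5 MHz, 9.5 MHz.
k=3: 13 MHz, 14 MHz.
Within [3.5 MHz, 8.5 MHz]: 4 MHz, 5 MHz, 8.5 MHz.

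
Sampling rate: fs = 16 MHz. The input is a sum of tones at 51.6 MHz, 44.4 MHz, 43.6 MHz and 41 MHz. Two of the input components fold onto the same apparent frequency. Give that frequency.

3.6 MHz

fs/2 = 8 MHz.
51.6 MHz mod fs = 3.6 MHz.
3.6 MHz ≤ fs/2 = 8 MHz, appears at 3.6 MHz.
44.4 MHz mod fs = 12.4 MHz.
12.4 MHz > fs/2 = 8 MHz, folds to fs − 12.4 MHz = 3.6 MHz.
43.6 MHz mod fs = 11.6 MHz.
11.6 MHz > fs/2 = 8 MHz, folds to fs − 11.6 MHz = 4.4 MHz.
41 MHz mod fs = 9 MHz.
9 MHz > fs/2 = 8 MHz, folds to fs − 9 MHz = 7 MHz.
44.4 MHz and 51.6 MHz both map to 3.6 MHz.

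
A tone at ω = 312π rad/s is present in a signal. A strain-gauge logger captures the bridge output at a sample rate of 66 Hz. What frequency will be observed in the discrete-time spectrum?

24 Hz

ω = 312π rad/s → f = ω/(2π) = 156 Hz.
156 Hz mod fs = 24 Hz.
24 Hz ≤ fs/2 = 33 Hz, appears at 24 Hz.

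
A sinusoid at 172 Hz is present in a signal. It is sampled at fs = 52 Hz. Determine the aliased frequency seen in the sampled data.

16 Hz

172 Hz mod fs = 16 Hz.
16 Hz ≤ fs/2 = 26 Hz, appears at 16 Hz.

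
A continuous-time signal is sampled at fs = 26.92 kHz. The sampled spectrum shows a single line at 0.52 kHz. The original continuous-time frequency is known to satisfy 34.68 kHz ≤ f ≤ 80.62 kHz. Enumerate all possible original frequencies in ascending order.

Frequencies that alias to 0.52 kHz are k·fs ± 0.52 kHz for integer k ≥ 0.
k=0: 0.52 kHz.
k=1: 26.4 kHz, 27.44 kHz.
k=2: 53.32 kHz, 54.36 kHz.
k=3: 80.24 kHz, 81.28 kHz.
k=4: 107.16 kHz, 108.2 kHz.
Within [34.68 kHz, 80.62 kHz]: 53.32 kHz, 54.36 kHz, 80.24 kHz.

53.32 kHz, 54.36 kHz, 80.24 kHz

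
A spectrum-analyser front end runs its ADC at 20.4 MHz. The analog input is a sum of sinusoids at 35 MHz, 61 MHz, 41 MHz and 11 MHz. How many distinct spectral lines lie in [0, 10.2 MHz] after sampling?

3

fs/2 = 10.2 MHz.
35 MHz mod fs = 14.6 MHz.
14.6 MHz > fs/2 = 10.2 MHz, folds to fs − 14.6 MHz = 5.8 MHz.
61 MHz mod fs = 20.2 MHz.
20.2 MHz > fs/2 = 10.2 MHz, folds to fs − 20.2 MHz = 0.2 MHz.
41 MHz mod fs = 0.2 MHz.
0.2 MHz ≤ fs/2 = 10.2 MHz, appears at 0.2 MHz.
11 MHz > fs/2 = 10.2 MHz, folds to fs − 11 MHz = 9.4 MHz.
Distinct values: {0.2 MHz, 5.8 MHz, 9.4 MHz} → 3.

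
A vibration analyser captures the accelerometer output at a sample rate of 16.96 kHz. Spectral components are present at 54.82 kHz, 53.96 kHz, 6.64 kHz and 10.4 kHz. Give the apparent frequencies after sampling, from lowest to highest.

3.08 kHz, 3.94 kHz, 6.56 kHz, 6.64 kHz

fs/2 = 8.48 kHz.
54.82 kHz mod fs = 3.94 kHz.
3.94 kHz ≤ fs/2 = 8.48 kHz, appears at 3.94 kHz.
53.96 kHz mod fs = 3.08 kHz.
3.08 kHz ≤ fs/2 = 8.48 kHz, appears at 3.08 kHz.
6.64 kHz ≤ fs/2 = 8.48 kHz, passes unchanged.
10.4 kHz > fs/2 = 8.48 kHz, folds to fs − 10.4 kHz = 6.56 kHz.
Distinct values: {3.08 kHz, 3.94 kHz, 6.56 kHz, 6.64 kHz}.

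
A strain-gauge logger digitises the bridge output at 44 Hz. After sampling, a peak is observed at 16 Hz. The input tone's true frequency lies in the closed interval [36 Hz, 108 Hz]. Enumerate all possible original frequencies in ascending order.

Frequencies that alias to 16 Hz are k·fs ± 16 Hz for integer k ≥ 0.
k=0: 16 Hz.
k=1: 28 Hz, 60 Hz.
k=2: 72 Hz, 104 Hz.
k=3: 116 Hz, 148 Hz.
Within [36 Hz, 108 Hz]: 60 Hz, 72 Hz, 104 Hz.

60 Hz, 72 Hz, 104 Hz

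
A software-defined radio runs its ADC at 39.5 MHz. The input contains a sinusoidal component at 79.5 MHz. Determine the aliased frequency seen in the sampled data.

79.5 MHz mod fs = 0.5 MHz.
0.5 MHz ≤ fs/2 = 19.75 MHz, appears at 0.5 MHz.

0.5 MHz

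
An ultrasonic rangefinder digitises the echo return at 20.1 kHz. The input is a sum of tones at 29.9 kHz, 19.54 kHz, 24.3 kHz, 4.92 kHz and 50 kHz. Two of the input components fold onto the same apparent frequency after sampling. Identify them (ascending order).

29.9 kHz, 50 kHz

fs/2 = 10.05 kHz.
29.9 kHz mod fs = 9.8 kHz.
9.8 kHz ≤ fs/2 = 10.05 kHz, appears at 9.8 kHz.
19.54 kHz > fs/2 = 10.05 kHz, folds to fs − 19.54 kHz = 0.56 kHz.
24.3 kHz mod fs = 4.2 kHz.
4.2 kHz ≤ fs/2 = 10.05 kHz, appears at 4.2 kHz.
4.92 kHz ≤ fs/2 = 10.05 kHz, passes unchanged.
50 kHz mod fs = 9.8 kHz.
9.8 kHz ≤ fs/2 = 10.05 kHz, appears at 9.8 kHz.
29.9 kHz and 50 kHz both map to 9.8 kHz.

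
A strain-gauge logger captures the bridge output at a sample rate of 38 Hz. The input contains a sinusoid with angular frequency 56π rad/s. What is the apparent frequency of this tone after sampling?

10 Hz

ω = 56π rad/s → f = ω/(2π) = 28 Hz.
28 Hz > fs/2 = 19 Hz, folds to fs − 28 Hz = 10 Hz.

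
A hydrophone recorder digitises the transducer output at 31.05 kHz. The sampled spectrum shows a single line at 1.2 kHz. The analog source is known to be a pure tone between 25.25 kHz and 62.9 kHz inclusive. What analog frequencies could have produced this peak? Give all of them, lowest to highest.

29.85 kHz, 32.25 kHz, 60.9 kHz

Frequencies that alias to 1.2 kHz are k·fs ± 1.2 kHz for integer k ≥ 0.
k=0: 1.2 kHz.
k=1: 29.85 kHz, 32.25 kHz.
k=2: 60.9 kHz, 63.3 kHz.
k=3: 91.95 kHz, 94.35 kHz.
Within [25.25 kHz, 62.9 kHz]: 29.85 kHz, 32.25 kHz, 60.9 kHz.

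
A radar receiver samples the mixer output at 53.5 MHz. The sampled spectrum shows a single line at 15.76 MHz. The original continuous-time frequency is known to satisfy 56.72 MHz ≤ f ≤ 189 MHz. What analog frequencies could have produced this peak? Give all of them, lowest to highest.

Frequencies that alias to 15.76 MHz are k·fs ± 15.76 MHz for integer k ≥ 0.
k=0: 15.76 MHz.
k=1: 37.74 MHz, 69.26 MHz.
k=2: 91.24 MHz, 122.76 MHz.
k=3: 144.74 MHz, 176.26 MHz.
k=4: 198.24 MHz, 229.76 MHz.
Within [56.72 MHz, 189 MHz]: 69.26 MHz, 91.24 MHz, 122.76 MHz, 144.74 MHz, 176.26 MHz.

69.26 MHz, 91.24 MHz, 122.76 MHz, 144.74 MHz, 176.26 MHz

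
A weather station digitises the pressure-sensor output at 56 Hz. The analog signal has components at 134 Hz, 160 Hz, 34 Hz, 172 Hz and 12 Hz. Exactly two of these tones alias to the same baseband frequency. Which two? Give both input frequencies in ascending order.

34 Hz, 134 Hz

fs/2 = 28 Hz.
134 Hz mod fs = 22 Hz.
22 Hz ≤ fs/2 = 28 Hz, appears at 22 Hz.
160 Hz mod fs = 48 Hz.
48 Hz > fs/2 = 28 Hz, folds to fs − 48 Hz = 8 Hz.
34 Hz > fs/2 = 28 Hz, folds to fs − 34 Hz = 22 Hz.
172 Hz mod fs = 4 Hz.
4 Hz ≤ fs/2 = 28 Hz, appears at 4 Hz.
12 Hz ≤ fs/2 = 28 Hz, passes unchanged.
34 Hz and 134 Hz both map to 22 Hz.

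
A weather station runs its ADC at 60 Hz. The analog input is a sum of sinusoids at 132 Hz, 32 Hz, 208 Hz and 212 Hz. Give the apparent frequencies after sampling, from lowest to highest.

12 Hz, 28 Hz

fs/2 = 30 Hz.
132 Hz mod fs = 12 Hz.
12 Hz ≤ fs/2 = 30 Hz, appears at 12 Hz.
32 Hz > fs/2 = 30 Hz, folds to fs − 32 Hz = 28 Hz.
208 Hz mod fs = 28 Hz.
28 Hz ≤ fs/2 = 30 Hz, appears at 28 Hz.
212 Hz mod fs = 32 Hz.
32 Hz > fs/2 = 30 Hz, folds to fs − 32 Hz = 28 Hz.
Distinct values: {12 Hz, 28 Hz}.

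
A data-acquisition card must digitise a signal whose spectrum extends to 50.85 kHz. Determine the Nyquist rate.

101.7 kHz

Nyquist rate = 2 × 50.85 kHz = 101.7 kHz.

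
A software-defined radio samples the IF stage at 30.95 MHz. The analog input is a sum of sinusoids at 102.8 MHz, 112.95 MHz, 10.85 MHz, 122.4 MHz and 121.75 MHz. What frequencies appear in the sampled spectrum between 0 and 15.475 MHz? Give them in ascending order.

fs/2 = 15.475 MHz.
102.8 MHz mod fs = 9.95 MHz.
9.95 MHz ≤ fs/2 = 15.475 MHz, appears at 9.95 MHz.
112.95 MHz mod fs = 20.1 MHz.
20.1 MHz > fs/2 = 15.475 MHz, folds to fs − 20.1 MHz = 10.85 MHz.
10.85 MHz ≤ fs/2 = 15.475 MHz, passes unchanged.
122.4 MHz mod fs = 29.55 MHz.
29.55 MHz > fs/2 = 15.475 MHz, folds to fs − 29.55 MHz = 1.4 MHz.
121.75 MHz mod fs = 28.9 MHz.
28.9 MHz > fs/2 = 15.475 MHz, folds to fs − 28.9 MHz = 2.05 MHz.
Distinct values: {1.4 MHz, 2.05 MHz, 9.95 MHz, 10.85 MHz}.

1.4 MHz, 2.05 MHz, 9.95 MHz, 10.85 MHz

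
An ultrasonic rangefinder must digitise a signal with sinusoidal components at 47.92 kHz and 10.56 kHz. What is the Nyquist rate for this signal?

95.84 kHz

Highest-frequency component: 47.92 kHz.
Nyquist rate = 2 × 47.92 kHz = 95.84 kHz.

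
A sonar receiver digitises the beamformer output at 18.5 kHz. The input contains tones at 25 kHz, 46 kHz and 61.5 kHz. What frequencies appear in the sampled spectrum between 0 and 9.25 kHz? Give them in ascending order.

6 kHz, 6.5 kHz, 9 kHz

fs/2 = 9.25 kHz.
25 kHz mod fs = 6.5 kHz.
6.5 kHz ≤ fs/2 = 9.25 kHz, appears at 6.5 kHz.
46 kHz mod fs = 9 kHz.
9 kHz ≤ fs/2 = 9.25 kHz, appears at 9 kHz.
61.5 kHz mod fs = 6 kHz.
6 kHz ≤ fs/2 = 9.25 kHz, appears at 6 kHz.
Distinct values: {6 kHz, 6.5 kHz, 9 kHz}.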